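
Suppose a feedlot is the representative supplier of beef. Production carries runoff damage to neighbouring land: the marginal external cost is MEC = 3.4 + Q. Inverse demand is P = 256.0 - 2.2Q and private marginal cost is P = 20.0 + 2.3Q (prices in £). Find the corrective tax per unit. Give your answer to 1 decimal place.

Social marginal cost = private MC + MEC = 23.4 + 3.3Q.
Set SMC = demand: 23.4 + 3.3Q = 256.0 - 2.2Q → Q* = 42.2909.
The Pigouvian tax equals MEC at Q*: 3.4 + 1.0×42.2909 = 45.6909.

tax = £45.7 per unit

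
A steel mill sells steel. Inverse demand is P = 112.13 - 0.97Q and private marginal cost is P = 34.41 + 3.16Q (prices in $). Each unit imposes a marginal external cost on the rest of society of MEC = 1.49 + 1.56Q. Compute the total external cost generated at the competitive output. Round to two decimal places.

Market equilibrium (private): 34.41 + 3.16Q = 112.13 - 0.97Q → Q_m = 18.8184.
Total external cost = ∫₀^{Q_m} (1.49 + 1.56Q) dQ = 1.49×18.8184 + ½×1.56×18.8184² = 304.2625.

$304.26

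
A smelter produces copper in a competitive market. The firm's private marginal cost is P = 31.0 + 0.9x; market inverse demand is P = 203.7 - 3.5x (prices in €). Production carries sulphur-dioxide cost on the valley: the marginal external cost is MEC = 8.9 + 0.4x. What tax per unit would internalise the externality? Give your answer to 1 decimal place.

Social marginal cost = private MC + MEC = 39.9 + 1.3x.
Set SMC = demand: 39.9 + 1.3x = 203.7 - 3.5x → x* = 34.1250.
The Pigouvian tax equals MEC at x*: 8.9 + 0.4×34.1250 = 22.5500.

tax = €22.6 per unit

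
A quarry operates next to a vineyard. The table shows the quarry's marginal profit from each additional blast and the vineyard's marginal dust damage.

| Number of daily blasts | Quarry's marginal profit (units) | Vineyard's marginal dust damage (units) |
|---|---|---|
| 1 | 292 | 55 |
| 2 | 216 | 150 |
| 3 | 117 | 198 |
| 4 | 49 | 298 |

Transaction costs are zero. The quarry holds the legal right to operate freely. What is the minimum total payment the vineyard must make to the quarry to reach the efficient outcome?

166

Left alone the quarry would choose level 4 (marginal profit stays positive).
Efficient level: k* = 2 (marginal profit ≥ marginal dust damage through 2).
The vineyard must at least cover the quarry's forgone profit from cutting 4→2: 117 + 49 = 166.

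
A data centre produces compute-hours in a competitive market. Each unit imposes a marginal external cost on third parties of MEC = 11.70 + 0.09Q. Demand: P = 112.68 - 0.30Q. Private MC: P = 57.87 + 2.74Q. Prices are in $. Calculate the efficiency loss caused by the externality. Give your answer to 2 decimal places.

DWL = $28.35

Market equilibrium (private): 57.87 + 2.74Q = 112.68 - 0.30Q → Q_m = 18.0296.
Social marginal cost = private MC + MEC = 69.57 + 2.83Q.
Set SMC = demand: 69.57 + 2.83Q = 112.68 - 0.30Q → Q* = 13.7732.
Height of the DWL triangle at Q_m is SMC(Q_m) − demand(Q_m) = MEC(Q_m) = 13.3227.
DWL = ½ × 4.2564 × 13.3227 = 28.3534.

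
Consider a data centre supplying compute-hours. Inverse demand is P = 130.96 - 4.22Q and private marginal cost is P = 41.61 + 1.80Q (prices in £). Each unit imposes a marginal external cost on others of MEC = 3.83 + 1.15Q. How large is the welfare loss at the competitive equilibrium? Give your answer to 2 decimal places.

DWL = £30.46

Market equilibrium (private): 41.61 + 1.80Q = 130.96 - 4.22Q → Q_m = 14.8422.
Social marginal cost = private MC + MEC = 45.44 + 2.95Q.
Set SMC = demand: 45.44 + 2.95Q = 130.96 - 4.22Q → Q* = 11.9275.
The welfare-loss triangle has base |Q_m − Q*| and height MEC(Q_m) (the vertical gap between SMC and demand is zero at Q* and MEC at Q_m).
DWL = ½ × 2.9147 × 20.8985 = 30.4564.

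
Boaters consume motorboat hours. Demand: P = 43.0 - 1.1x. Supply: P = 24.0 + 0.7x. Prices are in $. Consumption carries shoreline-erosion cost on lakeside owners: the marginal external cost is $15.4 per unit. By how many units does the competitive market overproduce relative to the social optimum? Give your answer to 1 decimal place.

Market equilibrium (private): 24.0 + 0.7x = 43.0 - 1.1x → x_m = 10.5556.
Social marginal benefit = demand − MEC = 27.6 - 1.1x.
Set SMB = MC: 27.6 - 1.1x = 24.0 + 0.7x → x* = 2.0000.
Gap = |10.5556 − 2.0000| = 8.5556.

8.6 units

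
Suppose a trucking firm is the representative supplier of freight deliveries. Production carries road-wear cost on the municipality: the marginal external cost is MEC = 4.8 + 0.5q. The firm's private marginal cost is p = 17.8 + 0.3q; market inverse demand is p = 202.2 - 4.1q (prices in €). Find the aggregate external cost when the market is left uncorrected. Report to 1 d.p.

Market equilibrium (private): 17.8 + 0.3q = 202.2 - 4.1q → q_m = 41.9091.
Total external cost = ∫₀^{q_m} (4.8 + 0.5q) dq = 4.8×41.9091 + ½×0.5×41.9091² = 640.2568.

€640.3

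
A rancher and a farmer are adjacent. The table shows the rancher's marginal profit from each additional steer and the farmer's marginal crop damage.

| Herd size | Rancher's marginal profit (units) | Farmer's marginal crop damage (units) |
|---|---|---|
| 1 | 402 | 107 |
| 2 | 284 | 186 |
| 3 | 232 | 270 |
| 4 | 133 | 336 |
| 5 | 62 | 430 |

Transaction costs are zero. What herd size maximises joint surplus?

Bargaining reaches the level where marginal profit last exceeds marginal crop damage.
That holds through level 2 (284 ≥ 186) but not at 3 (232 < 270).

2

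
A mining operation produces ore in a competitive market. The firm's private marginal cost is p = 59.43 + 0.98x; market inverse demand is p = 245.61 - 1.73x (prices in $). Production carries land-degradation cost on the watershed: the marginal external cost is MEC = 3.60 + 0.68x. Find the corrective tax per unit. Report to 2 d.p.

tax = $40.22 per unit

Social marginal cost = private MC + MEC = 63.03 + 1.66x.
Set SMC = demand: 63.03 + 1.66x = 245.61 - 1.73x → x* = 53.8584.
The Pigouvian tax equals MEC at x*: 3.60 + 0.68×53.8584 = 40.2237.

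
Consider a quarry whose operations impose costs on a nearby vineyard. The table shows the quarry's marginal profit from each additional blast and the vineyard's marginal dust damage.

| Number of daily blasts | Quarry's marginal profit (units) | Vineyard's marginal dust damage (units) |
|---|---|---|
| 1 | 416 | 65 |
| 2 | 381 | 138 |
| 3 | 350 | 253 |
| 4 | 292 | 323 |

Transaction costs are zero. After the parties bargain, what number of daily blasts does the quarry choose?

Bargaining reaches the level where marginal profit last exceeds marginal dust damage.
That holds through level 3 (350 ≥ 253) but not at 4 (292 < 323).

3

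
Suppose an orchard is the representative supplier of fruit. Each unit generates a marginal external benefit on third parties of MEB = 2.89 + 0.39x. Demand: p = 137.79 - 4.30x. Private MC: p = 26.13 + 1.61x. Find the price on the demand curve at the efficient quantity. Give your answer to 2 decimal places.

Social marginal cost = private MC − MEB = 23.24 + 1.22x.
Set SMC = demand: 23.24 + 1.22x = 137.79 - 4.30x → x* = 20.7518.
Consumer price on the demand curve at x*: 137.79 − 4.30×20.7518 = 48.5573.

P = 48.56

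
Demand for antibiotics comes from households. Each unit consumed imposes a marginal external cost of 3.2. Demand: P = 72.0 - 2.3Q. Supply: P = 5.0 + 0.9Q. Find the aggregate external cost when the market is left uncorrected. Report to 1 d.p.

67.0

Market equilibrium (private): 5.0 + 0.9Q = 72.0 - 2.3Q → Q_m = 20.9375.
Total external cost = MEC × Q_m = 3.2 × 20.9375 = 67.0000.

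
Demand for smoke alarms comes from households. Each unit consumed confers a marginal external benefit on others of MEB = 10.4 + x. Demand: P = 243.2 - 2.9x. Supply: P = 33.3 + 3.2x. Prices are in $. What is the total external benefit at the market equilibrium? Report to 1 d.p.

$949.9

Market equilibrium (private): 33.3 + 3.2x = 243.2 - 2.9x → x_m = 34.4098.
Total external benefit = ∫₀^{x_m} (10.4 + 1.0x) dx = 10.4×34.4098 + ½×1.0×34.4098² = 949.8791.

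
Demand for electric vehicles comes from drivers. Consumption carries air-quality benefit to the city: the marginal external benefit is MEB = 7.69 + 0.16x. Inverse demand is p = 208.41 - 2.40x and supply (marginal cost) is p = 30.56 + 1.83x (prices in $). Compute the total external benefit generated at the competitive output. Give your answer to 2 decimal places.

$464.75

Market equilibrium (private): 30.56 + 1.83x = 208.41 - 2.40x → x_m = 42.0449.
Total external benefit = ∫₀^{x_m} (7.69 + 0.16x) dx = 7.69×42.0449 + ½×0.16×42.0449² = 464.7472.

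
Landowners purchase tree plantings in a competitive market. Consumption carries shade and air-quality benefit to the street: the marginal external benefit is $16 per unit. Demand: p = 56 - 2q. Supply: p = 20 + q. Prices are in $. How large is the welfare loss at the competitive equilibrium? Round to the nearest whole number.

DWL = $43

Market equilibrium (private): 20 + q = 56 - 2q → q_m = 12.0000.
Social marginal benefit = demand + MEB = 72 - 2q.
Set SMB = MC: 72 - 2q = 20 + q → q* = 17.3333.
The loss is the area between SMB and MC from q* to q_m; with linear curves that's a triangle of height MEB(q_m).
DWL = ½ × 5.3333 × 16.0000 = 42.6664.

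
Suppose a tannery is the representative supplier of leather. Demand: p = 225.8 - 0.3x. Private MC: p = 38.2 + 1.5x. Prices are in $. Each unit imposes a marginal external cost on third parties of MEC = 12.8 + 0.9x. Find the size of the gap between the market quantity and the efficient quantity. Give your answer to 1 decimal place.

39.5 units

Market equilibrium (private): 38.2 + 1.5x = 225.8 - 0.3x → x_m = 104.2222.
Social marginal cost = private MC + MEC = 51.0 + 2.4x.
Set SMC = demand: 51.0 + 2.4x = 225.8 - 0.3x → x* = 64.7407.
Gap = |104.2222 − 64.7407| = 39.4815.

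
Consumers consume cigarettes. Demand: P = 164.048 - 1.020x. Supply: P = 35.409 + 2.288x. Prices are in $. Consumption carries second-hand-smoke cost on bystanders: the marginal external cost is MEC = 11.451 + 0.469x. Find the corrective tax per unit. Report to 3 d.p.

Social marginal benefit = demand − MEC = 152.597 - 1.489x.
Set SMB = MC: 152.597 - 1.489x = 35.409 + 2.288x → x* = 31.0267.
The Pigouvian tax equals MEC at x*: 11.451 + 0.469×31.0267 = 26.0025.

tax = $26.003 per unit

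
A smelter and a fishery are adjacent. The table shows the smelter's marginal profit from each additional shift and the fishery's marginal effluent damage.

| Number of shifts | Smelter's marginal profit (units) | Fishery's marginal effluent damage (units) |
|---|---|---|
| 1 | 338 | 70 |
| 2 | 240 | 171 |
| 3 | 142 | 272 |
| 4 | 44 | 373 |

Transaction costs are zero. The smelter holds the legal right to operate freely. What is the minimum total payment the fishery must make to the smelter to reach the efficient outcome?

186

Left alone the smelter would choose level 4 (marginal profit stays positive).
Efficient level: k* = 2 (marginal profit ≥ marginal effluent damage through 2).
The fishery must at least cover the smelter's forgone profit from cutting 4→2: 142 + 44 = 186.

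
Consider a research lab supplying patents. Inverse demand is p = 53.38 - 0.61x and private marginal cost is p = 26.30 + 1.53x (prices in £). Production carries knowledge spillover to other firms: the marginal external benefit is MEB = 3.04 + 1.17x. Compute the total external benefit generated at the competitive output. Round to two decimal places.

£132.14

Market equilibrium (private): 26.30 + 1.53x = 53.38 - 0.61x → x_m = 12.6542.
Total external benefit = ∫₀^{x_m} (3.04 + 1.17x) dx = 3.04×12.6542 + ½×1.17×12.6542² = 132.1441.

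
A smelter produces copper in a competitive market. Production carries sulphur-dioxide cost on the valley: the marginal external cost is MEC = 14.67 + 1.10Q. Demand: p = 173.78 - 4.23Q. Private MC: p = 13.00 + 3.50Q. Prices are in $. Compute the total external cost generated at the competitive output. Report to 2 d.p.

$543.07

Market equilibrium (private): 13.00 + 3.50Q = 173.78 - 4.23Q → Q_m = 20.7995.
Total external cost = ∫₀^{Q_m} (14.67 + 1.10Q) dQ = 14.67×20.7995 + ½×1.10×20.7995² = 543.0692.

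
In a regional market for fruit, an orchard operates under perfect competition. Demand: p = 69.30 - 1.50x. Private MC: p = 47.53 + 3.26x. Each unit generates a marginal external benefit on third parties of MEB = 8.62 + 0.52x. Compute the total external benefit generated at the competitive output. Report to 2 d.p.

44.86

Market equilibrium (private): 47.53 + 3.26x = 69.30 - 1.50x → x_m = 4.5735.
Total external benefit = ∫₀^{x_m} (8.62 + 0.52x) dx = 8.62×4.5735 + ½×0.52×4.5735² = 44.8620.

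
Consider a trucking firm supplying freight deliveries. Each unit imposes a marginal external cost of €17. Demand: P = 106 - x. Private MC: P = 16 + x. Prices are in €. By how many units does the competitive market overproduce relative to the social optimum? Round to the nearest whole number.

Market equilibrium (private): 16 + x = 106 - x → x_m = 45.0000.
Social marginal cost = private MC + MEC = 33 + x.
Set SMC = demand: 33 + x = 106 - x → x* = 36.5000.
Gap = |45.0000 − 36.5000| = 8.5000.

9 units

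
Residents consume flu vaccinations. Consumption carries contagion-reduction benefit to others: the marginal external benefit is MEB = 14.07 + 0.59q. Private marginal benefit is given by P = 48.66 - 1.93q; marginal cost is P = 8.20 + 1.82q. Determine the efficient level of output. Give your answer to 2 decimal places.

Social marginal benefit = demand + MEB = 62.73 - 1.34q.
Set SMB = MC: 62.73 - 1.34q = 8.20 + 1.82q → q* = 17.2563.

q* = 17.26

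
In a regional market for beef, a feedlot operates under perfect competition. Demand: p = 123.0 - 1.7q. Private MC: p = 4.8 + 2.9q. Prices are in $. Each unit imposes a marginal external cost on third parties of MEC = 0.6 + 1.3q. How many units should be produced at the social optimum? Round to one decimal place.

q* = 19.9

Social marginal cost = private MC + MEC = 5.4 + 4.2q.
Set SMC = demand: 5.4 + 4.2q = 123.0 - 1.7q → q* = 19.9322.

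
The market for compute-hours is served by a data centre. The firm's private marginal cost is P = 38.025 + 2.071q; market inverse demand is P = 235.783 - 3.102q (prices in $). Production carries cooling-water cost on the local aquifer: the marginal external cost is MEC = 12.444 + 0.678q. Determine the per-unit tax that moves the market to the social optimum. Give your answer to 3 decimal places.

Social marginal cost = private MC + MEC = 50.469 + 2.749q.
Set SMC = demand: 50.469 + 2.749q = 235.783 - 3.102q → q* = 31.6722.
The Pigouvian tax equals MEC at q*: 12.444 + 0.678×31.6722 = 33.9178.

tax = $33.918 per unit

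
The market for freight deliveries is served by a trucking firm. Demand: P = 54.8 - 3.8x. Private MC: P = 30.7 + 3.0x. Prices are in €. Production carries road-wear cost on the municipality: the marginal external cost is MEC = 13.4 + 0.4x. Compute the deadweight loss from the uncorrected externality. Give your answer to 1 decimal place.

DWL = €15.2

Market equilibrium (private): 30.7 + 3.0x = 54.8 - 3.8x → x_m = 3.5441.
Social marginal cost = private MC + MEC = 44.1 + 3.4x.
Set SMC = demand: 44.1 + 3.4x = 54.8 - 3.8x → x* = 1.4861.
The loss is the area between SMC and demand from x* to x_m; with linear curves that's a triangle of height MEC(x_m).
DWL = ½ × 2.0580 × 14.8176 = 15.2473.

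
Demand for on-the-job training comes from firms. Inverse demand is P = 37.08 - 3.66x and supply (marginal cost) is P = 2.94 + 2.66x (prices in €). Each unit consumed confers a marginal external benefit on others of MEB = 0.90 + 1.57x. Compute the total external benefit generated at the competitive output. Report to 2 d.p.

Market equilibrium (private): 2.94 + 2.66x = 37.08 - 3.66x → x_m = 5.4019.
Total external benefit = ∫₀^{x_m} (0.90 + 1.57x) dx = 0.90×5.4019 + ½×1.57×5.4019² = 27.7684.

€27.77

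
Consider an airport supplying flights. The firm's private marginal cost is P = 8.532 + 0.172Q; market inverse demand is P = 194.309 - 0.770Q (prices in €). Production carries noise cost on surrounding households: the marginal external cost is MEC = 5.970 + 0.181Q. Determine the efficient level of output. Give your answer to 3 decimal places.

Social marginal cost = private MC + MEC = 14.502 + 0.353Q.
Set SMC = demand: 14.502 + 0.353Q = 194.309 - 0.770Q → Q* = 160.1131.

Q* = 160.113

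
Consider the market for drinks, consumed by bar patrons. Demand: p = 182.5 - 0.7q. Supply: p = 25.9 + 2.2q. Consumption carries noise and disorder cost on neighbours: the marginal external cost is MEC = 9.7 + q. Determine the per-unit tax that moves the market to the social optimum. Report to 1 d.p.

tax = 47.4 per unit

Social marginal benefit = demand − MEC = 172.8 - 1.7q.
Set SMB = MC: 172.8 - 1.7q = 25.9 + 2.2q → q* = 37.6667.
The Pigouvian tax equals MEC at q*: 9.7 + 1.0×37.6667 = 47.3667.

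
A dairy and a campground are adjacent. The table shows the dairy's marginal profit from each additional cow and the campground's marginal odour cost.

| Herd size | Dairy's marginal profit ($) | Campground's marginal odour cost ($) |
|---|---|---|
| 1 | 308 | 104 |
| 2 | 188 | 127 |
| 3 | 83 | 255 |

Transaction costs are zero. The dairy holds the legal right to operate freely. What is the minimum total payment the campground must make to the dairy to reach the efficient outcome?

$83

Left alone the dairy would choose level 3 (marginal profit stays positive).
Efficient level: k* = 2 (marginal profit ≥ marginal odour cost through 2).
The campground must at least cover the dairy's forgone profit from cutting 3→2: 83 = 83.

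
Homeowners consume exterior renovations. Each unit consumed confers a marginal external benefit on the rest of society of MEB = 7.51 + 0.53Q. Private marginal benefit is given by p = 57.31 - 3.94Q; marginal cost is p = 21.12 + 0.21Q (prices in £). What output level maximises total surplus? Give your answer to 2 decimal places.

Q* = 12.07

Social marginal benefit = demand + MEB = 64.82 - 3.41Q.
Set SMB = MC: 64.82 - 3.41Q = 21.12 + 0.21Q → Q* = 12.0718.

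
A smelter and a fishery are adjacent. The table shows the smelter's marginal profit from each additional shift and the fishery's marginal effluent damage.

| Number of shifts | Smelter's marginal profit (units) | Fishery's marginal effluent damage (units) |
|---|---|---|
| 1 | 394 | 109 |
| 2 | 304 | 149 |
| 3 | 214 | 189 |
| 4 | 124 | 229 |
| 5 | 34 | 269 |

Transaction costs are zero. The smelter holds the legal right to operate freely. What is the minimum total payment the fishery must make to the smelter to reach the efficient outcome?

158

Left alone the smelter would choose level 5 (marginal profit stays positive).
Efficient level: k* = 3 (marginal profit ≥ marginal effluent damage through 3).
The fishery must at least cover the smelter's forgone profit from cutting 5→3: 124 + 34 = 158.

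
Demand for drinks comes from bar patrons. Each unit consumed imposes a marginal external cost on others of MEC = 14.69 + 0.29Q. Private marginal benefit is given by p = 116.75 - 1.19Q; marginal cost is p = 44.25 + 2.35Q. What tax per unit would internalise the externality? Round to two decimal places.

tax = 19.07 per unit

Social marginal benefit = demand − MEC = 102.06 - 1.48Q.
Set SMB = MC: 102.06 - 1.48Q = 44.25 + 2.35Q → Q* = 15.0940.
The Pigouvian tax equals MEC at Q*: 14.69 + 0.29×15.0940 = 19.0673.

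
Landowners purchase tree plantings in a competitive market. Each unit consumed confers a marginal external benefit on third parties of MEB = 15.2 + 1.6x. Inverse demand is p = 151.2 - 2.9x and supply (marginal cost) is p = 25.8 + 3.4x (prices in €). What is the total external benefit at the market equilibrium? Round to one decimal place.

€619.5

Market equilibrium (private): 25.8 + 3.4x = 151.2 - 2.9x → x_m = 19.9048.
Total external benefit = ∫₀^{x_m} (15.2 + 1.6x) dx = 15.2×19.9048 + ½×1.6×19.9048² = 619.5138.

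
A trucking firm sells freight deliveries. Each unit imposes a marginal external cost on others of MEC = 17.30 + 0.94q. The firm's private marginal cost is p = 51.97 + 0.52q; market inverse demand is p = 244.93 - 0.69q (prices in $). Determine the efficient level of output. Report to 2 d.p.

q* = 81.70

Social marginal cost = private MC + MEC = 69.27 + 1.46q.
Set SMC = demand: 69.27 + 1.46q = 244.93 - 0.69q → q* = 81.7023.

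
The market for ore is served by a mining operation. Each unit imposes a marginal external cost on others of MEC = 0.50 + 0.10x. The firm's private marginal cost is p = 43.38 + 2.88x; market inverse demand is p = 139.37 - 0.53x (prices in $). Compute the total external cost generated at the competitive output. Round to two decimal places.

$53.69

Market equilibrium (private): 43.38 + 2.88x = 139.37 - 0.53x → x_m = 28.1496.
Total external cost = ∫₀^{x_m} (0.50 + 0.10x) dx = 0.50×28.1496 + ½×0.10×28.1496² = 53.6948.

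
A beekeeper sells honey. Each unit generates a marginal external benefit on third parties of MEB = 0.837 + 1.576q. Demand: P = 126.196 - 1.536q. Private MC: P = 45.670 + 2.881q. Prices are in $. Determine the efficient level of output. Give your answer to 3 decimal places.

q* = 28.639

Social marginal cost = private MC − MEB = 44.833 + 1.305q.
Set SMC = demand: 44.833 + 1.305q = 126.196 - 1.536q → q* = 28.6389.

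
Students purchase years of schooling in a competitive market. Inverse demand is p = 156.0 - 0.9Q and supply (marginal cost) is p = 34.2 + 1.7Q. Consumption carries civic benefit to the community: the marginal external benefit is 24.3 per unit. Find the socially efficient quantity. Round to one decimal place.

Social marginal benefit = demand + MEB = 180.3 - 0.9Q.
Set SMB = MC: 180.3 - 0.9Q = 34.2 + 1.7Q → Q* = 56.1923.

Q* = 56.2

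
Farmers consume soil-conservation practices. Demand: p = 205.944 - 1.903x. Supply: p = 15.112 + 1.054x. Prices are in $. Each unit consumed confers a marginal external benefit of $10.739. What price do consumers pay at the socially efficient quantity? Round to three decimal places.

P = $76.221

Social marginal benefit = demand + MEB = 216.683 - 1.903x.
Set SMB = MC: 216.683 - 1.903x = 15.112 + 1.054x → x* = 68.1674.
Consumer price on the demand curve at x*: 205.944 − 1.903×68.1674 = 76.2214.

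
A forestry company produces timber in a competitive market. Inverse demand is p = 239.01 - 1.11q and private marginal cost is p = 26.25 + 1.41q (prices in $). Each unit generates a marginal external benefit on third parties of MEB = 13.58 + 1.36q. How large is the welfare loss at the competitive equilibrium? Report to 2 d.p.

DWL = $7106.59

Market equilibrium (private): 26.25 + 1.41q = 239.01 - 1.11q → q_m = 84.4286.
Social marginal cost = private MC − MEB = 12.67 + 0.05q.
Set SMC = demand: 12.67 + 0.05q = 239.01 - 1.11q → q* = 195.1207.
Height of the DWL triangle at q_m is demand(q_m) − SMC(q_m) = MEB(q_m) = 128.4029.
DWL = ½ × 110.6921 × 128.4029 = 7106.5933.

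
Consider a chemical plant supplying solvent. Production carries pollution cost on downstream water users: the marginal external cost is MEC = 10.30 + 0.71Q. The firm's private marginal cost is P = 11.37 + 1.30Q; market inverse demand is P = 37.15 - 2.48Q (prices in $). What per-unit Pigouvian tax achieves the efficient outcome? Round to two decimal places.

tax = $12.75 per unit

Social marginal cost = private MC + MEC = 21.67 + 2.01Q.
Set SMC = demand: 21.67 + 2.01Q = 37.15 - 2.48Q → Q* = 3.4477.
The Pigouvian tax equals MEC at Q*: 10.30 + 0.71×3.4477 = 12.7479.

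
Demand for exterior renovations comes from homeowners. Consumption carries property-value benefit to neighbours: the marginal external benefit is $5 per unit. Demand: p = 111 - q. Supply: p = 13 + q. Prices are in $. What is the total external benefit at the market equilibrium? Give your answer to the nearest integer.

Market equilibrium (private): 13 + q = 111 - q → q_m = 49.0000.
Total external benefit = MEB × q_m = 5 × 49.0000 = 245.0000.

$245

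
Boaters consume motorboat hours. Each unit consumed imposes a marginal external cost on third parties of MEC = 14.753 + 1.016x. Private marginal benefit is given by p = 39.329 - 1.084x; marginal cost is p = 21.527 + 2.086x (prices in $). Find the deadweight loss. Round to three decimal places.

DWL = $49.995

Market equilibrium (private): 21.527 + 2.086x = 39.329 - 1.084x → x_m = 5.6158.
Social marginal benefit = demand − MEC = 24.576 - 2.100x.
Set SMB = MC: 24.576 - 2.100x = 21.527 + 2.086x → x* = 0.7284.
The welfare-loss triangle has base |x_m − x*| and height MEC(x_m) (the vertical gap between SMB and MC is zero at x* and MEC at x_m).
DWL = ½ × 4.8874 × 20.4586 = 49.9947.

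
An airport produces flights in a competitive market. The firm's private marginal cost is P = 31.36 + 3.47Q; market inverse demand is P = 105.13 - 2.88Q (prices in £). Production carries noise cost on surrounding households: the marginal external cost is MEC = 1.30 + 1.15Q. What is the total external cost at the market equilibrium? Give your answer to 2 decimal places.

Market equilibrium (private): 31.36 + 3.47Q = 105.13 - 2.88Q → Q_m = 11.6173.
Total external cost = ∫₀^{Q_m} (1.30 + 1.15Q) dQ = 1.30×11.6173 + ½×1.15×11.6173² = 92.7054.

£92.71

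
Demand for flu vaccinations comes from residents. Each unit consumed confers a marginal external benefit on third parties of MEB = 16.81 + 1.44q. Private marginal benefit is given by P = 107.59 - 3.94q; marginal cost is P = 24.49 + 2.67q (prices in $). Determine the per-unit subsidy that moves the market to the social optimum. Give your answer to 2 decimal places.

subsidy = $44.64 per unit

Social marginal benefit = demand + MEB = 124.40 - 2.50q.
Set SMB = MC: 124.40 - 2.50q = 24.49 + 2.67q → q* = 19.3250.
The Pigouvian subsidy equals MEB at q*: 16.81 + 1.44×19.3250 = 44.6380.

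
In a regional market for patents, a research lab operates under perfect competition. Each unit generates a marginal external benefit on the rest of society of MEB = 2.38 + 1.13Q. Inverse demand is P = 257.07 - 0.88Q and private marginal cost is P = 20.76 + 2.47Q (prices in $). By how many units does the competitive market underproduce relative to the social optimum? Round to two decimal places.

Market equilibrium (private): 20.76 + 2.47Q = 257.07 - 0.88Q → Q_m = 70.5403.
Social marginal cost = private MC − MEB = 18.38 + 1.34Q.
Set SMC = demand: 18.38 + 1.34Q = 257.07 - 0.88Q → Q* = 107.5180.
Gap = |70.5403 − 107.5180| = 36.9777.

36.98 units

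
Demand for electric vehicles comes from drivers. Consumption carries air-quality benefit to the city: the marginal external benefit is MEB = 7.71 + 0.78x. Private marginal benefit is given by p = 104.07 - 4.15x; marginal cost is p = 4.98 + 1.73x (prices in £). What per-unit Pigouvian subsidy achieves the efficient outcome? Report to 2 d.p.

subsidy = £24.04 per unit

Social marginal benefit = demand + MEB = 111.78 - 3.37x.
Set SMB = MC: 111.78 - 3.37x = 4.98 + 1.73x → x* = 20.9412.
The Pigouvian subsidy equals MEB at x*: 7.71 + 0.78×20.9412 = 24.0441.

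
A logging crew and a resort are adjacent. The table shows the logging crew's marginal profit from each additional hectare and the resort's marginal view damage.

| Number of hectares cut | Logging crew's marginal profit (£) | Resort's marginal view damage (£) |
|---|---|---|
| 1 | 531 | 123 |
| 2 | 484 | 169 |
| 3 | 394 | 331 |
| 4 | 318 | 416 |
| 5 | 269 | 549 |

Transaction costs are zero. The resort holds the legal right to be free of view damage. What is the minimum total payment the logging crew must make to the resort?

Efficient level: marginal profit ≥ marginal view damage through level 3, so k* = 3.
With the resort holding the right, the logging crew must at least compensate total damage at k*: 123 + 169 + 331 = 623.

£623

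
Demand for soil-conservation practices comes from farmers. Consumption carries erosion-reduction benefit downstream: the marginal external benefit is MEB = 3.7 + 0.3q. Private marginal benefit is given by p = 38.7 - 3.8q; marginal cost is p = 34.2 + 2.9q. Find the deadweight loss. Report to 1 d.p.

DWL = 1.2

Market equilibrium (private): 34.2 + 2.9q = 38.7 - 3.8q → q_m = 0.6716.
Social marginal benefit = demand + MEB = 42.4 - 3.5q.
Set SMB = MC: 42.4 - 3.5q = 34.2 + 2.9q → q* = 1.2813.
The welfare-loss triangle has base |q_m − q*| and height MEB(q_m) (the vertical gap between SMB and MC is zero at q* and MEB at q_m).
DWL = ½ × 0.6097 × 3.9015 = 1.1894.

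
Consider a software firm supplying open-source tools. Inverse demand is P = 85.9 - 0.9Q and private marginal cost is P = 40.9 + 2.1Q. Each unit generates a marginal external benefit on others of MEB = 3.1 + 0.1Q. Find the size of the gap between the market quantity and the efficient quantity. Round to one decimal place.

Market equilibrium (private): 40.9 + 2.1Q = 85.9 - 0.9Q → Q_m = 15.0000.
Social marginal cost = private MC − MEB = 37.8 + 2.0Q.
Set SMC = demand: 37.8 + 2.0Q = 85.9 - 0.9Q → Q* = 16.5862.
Gap = |15.0000 − 16.5862| = 1.5862.

1.6 units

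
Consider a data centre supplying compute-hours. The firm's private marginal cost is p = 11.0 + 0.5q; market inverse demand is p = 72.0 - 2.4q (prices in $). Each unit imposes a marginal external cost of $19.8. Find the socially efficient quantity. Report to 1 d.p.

Social marginal cost = private MC + MEC = 30.8 + 0.5q.
Set SMC = demand: 30.8 + 0.5q = 72.0 - 2.4q → q* = 14.2069.

q* = 14.2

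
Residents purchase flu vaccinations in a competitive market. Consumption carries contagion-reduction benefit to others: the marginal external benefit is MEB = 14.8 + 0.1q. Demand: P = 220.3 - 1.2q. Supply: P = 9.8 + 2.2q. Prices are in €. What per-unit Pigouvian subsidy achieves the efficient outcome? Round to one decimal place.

subsidy = €21.6 per unit

Social marginal benefit = demand + MEB = 235.1 - 1.1q.
Set SMB = MC: 235.1 - 1.1q = 9.8 + 2.2q → q* = 68.2727.
The Pigouvian subsidy equals MEB at q*: 14.8 + 0.1×68.2727 = 21.6273.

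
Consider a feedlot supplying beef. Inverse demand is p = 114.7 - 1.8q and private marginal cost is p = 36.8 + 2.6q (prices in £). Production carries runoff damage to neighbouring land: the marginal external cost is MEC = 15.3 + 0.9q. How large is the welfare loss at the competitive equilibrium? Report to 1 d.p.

DWL = £92.0

Market equilibrium (private): 36.8 + 2.6q = 114.7 - 1.8q → q_m = 17.7045.
Social marginal cost = private MC + MEC = 52.1 + 3.5q.
Set SMC = demand: 52.1 + 3.5q = 114.7 - 1.8q → q* = 11.8113.
The loss is the area between SMC and demand from q* to q_m; with linear curves that's a triangle of height MEC(q_m).
DWL = ½ × 5.8932 × 31.2341 = 92.0344.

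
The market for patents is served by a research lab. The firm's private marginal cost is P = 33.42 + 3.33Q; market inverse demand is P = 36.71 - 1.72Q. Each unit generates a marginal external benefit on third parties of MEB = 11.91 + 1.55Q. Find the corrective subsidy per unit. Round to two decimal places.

subsidy = 18.64 per unit

Social marginal cost = private MC − MEB = 21.51 + 1.78Q.
Set SMC = demand: 21.51 + 1.78Q = 36.71 - 1.72Q → Q* = 4.3429.
The Pigouvian subsidy equals MEB at Q*: 11.91 + 1.55×4.3429 = 18.6415.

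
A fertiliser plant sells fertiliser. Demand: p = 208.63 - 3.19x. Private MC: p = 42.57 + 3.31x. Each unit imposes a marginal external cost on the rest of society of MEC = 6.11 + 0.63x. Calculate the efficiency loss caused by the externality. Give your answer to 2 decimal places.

DWL = 34.58

Market equilibrium (private): 42.57 + 3.31x = 208.63 - 3.19x → x_m = 25.5477.
Social marginal cost = private MC + MEC = 48.68 + 3.94x.
Set SMC = demand: 48.68 + 3.94x = 208.63 - 3.19x → x* = 22.4334.
Between x* and x_m the wedge SMC − demand runs linearly from 0 to MEC(x_m), so the loss is a triangle.
DWL = ½ × 3.1143 × 22.2050 = 34.5765.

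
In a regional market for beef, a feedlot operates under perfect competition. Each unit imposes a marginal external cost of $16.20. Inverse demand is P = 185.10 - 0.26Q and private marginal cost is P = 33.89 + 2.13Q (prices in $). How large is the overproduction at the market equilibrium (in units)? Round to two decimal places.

Market equilibrium (private): 33.89 + 2.13Q = 185.10 - 0.26Q → Q_m = 63.2678.
Social marginal cost = private MC + MEC = 50.09 + 2.13Q.
Set SMC = demand: 50.09 + 2.13Q = 185.10 - 0.26Q → Q* = 56.4895.
Gap = |63.2678 − 56.4895| = 6.7783.

6.78 units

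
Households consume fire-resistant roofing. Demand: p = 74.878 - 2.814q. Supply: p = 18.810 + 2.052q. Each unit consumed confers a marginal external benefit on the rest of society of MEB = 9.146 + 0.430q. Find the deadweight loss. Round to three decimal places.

DWL = 22.411

Market equilibrium (private): 18.810 + 2.052q = 74.878 - 2.814q → q_m = 11.5224.
Social marginal benefit = demand + MEB = 84.024 - 2.384q.
Set SMB = MC: 84.024 - 2.384q = 18.810 + 2.052q → q* = 14.7011.
The loss is the area between SMB and MC from q* to q_m; with linear curves that's a triangle of height MEB(q_m).
DWL = ½ × 3.1787 × 14.1006 = 22.4108.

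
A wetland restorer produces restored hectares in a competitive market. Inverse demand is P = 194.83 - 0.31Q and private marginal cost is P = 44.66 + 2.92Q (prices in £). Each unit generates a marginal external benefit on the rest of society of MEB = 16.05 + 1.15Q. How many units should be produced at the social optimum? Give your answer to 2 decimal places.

Social marginal cost = private MC − MEB = 28.61 + 1.77Q.
Set SMC = demand: 28.61 + 1.77Q = 194.83 - 0.31Q → Q* = 79.9135.

Q* = 79.91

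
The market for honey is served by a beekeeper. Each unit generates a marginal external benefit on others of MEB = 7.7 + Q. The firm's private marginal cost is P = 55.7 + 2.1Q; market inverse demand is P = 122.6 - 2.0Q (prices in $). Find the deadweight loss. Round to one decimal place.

Market equilibrium (private): 55.7 + 2.1Q = 122.6 - 2.0Q → Q_m = 16.3171.
Social marginal cost = private MC − MEB = 48.0 + 1.1Q.
Set SMC = demand: 48.0 + 1.1Q = 122.6 - 2.0Q → Q* = 24.0645.
Between Q* and Q_m the wedge demand − SMC runs linearly from 0 to MEB(Q_m), so the loss is a triangle.
DWL = ½ × 7.7474 × 24.0171 = 93.0350.

DWL = $93.0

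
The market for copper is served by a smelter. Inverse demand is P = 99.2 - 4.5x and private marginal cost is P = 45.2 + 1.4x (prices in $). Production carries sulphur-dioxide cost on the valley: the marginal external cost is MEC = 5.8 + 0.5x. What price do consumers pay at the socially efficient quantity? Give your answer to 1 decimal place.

Social marginal cost = private MC + MEC = 51.0 + 1.9x.
Set SMC = demand: 51.0 + 1.9x = 99.2 - 4.5x → x* = 7.5313.
Consumer price on the demand curve at x*: 99.2 − 4.5×7.5313 = 65.3092.

P = $65.3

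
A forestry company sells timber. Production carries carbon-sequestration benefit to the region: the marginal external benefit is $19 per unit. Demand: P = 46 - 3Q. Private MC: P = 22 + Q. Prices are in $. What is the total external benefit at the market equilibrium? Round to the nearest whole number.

Market equilibrium (private): 22 + Q = 46 - 3Q → Q_m = 6.0000.
Total external benefit = MEB × Q_m = 19 × 6.0000 = 114.0000.

$114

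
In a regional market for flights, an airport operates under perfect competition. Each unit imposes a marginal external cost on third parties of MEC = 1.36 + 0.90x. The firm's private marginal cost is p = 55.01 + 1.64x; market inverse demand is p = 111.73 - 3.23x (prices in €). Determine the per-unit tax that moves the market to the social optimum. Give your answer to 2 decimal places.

Social marginal cost = private MC + MEC = 56.37 + 2.54x.
Set SMC = demand: 56.37 + 2.54x = 111.73 - 3.23x → x* = 9.5945.
The Pigouvian tax equals MEC at x*: 1.36 + 0.90×9.5945 = 9.9951.

tax = €10.00 per unit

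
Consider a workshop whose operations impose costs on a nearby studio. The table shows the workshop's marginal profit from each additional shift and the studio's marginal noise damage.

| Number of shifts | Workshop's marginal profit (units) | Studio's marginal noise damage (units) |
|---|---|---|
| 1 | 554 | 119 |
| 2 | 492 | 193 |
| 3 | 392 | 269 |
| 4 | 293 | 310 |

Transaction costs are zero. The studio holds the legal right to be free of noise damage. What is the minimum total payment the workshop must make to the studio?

581

Efficient level: marginal profit ≥ marginal noise damage through level 3, so k* = 3.
With the studio holding the right, the workshop must at least compensate total damage at k*: 119 + 193 + 269 = 581.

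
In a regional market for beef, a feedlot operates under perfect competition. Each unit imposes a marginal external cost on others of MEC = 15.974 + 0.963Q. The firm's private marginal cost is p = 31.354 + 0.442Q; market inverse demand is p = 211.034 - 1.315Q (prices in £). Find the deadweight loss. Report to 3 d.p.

Market equilibrium (private): 31.354 + 0.442Q = 211.034 - 1.315Q → Q_m = 102.2652.
Social marginal cost = private MC + MEC = 47.328 + 1.405Q.
Set SMC = demand: 47.328 + 1.405Q = 211.034 - 1.315Q → Q* = 60.1860.
Height of the DWL triangle at Q_m is SMC(Q_m) − demand(Q_m) = MEC(Q_m) = 114.4554.
DWL = ½ × 42.0792 × 114.4554 = 2408.0958.

DWL = £2408.096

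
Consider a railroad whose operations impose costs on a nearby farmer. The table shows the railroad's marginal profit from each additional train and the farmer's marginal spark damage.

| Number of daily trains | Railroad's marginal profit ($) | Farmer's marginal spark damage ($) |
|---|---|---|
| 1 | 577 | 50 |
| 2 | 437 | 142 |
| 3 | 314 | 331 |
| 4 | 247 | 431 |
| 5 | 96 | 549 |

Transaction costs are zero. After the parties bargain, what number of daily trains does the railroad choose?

Bargaining reaches the level where marginal profit last exceeds marginal spark damage.
That holds through level 2 (437 ≥ 142) but not at 3 (314 < 331).

2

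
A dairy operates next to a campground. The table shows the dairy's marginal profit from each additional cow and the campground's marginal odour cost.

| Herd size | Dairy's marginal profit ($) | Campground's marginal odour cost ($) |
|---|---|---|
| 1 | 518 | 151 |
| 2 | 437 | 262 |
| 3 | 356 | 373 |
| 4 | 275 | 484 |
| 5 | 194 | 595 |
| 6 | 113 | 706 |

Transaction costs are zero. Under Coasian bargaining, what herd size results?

Bargaining reaches the level where marginal profit last exceeds marginal odour cost.
That holds through level 2 (437 ≥ 262) but not at 3 (356 < 373).

2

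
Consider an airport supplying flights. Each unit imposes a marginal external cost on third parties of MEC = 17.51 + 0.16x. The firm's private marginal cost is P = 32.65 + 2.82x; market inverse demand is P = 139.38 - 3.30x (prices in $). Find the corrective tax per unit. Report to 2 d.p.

Social marginal cost = private MC + MEC = 50.16 + 2.98x.
Set SMC = demand: 50.16 + 2.98x = 139.38 - 3.30x → x* = 14.2070.
The Pigouvian tax equals MEC at x*: 17.51 + 0.16×14.2070 = 19.7831.

tax = $19.78 per unit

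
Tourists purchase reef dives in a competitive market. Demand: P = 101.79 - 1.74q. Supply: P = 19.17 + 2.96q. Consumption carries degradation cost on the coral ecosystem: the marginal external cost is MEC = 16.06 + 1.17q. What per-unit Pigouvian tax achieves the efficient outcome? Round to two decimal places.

Social marginal benefit = demand − MEC = 85.73 - 2.91q.
Set SMB = MC: 85.73 - 2.91q = 19.17 + 2.96q → q* = 11.3390.
The Pigouvian tax equals MEC at q*: 16.06 + 1.17×11.3390 = 29.3266.

tax = 29.33 per unit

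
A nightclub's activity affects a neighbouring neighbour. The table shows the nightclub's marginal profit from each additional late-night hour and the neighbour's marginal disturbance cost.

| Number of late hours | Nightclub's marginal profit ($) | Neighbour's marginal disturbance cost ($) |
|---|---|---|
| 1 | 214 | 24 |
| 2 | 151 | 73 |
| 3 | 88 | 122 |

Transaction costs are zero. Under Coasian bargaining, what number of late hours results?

2

Bargaining reaches the level where marginal profit last exceeds marginal disturbance cost.
That holds through level 2 (151 ≥ 73) but not at 3 (88 < 122).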